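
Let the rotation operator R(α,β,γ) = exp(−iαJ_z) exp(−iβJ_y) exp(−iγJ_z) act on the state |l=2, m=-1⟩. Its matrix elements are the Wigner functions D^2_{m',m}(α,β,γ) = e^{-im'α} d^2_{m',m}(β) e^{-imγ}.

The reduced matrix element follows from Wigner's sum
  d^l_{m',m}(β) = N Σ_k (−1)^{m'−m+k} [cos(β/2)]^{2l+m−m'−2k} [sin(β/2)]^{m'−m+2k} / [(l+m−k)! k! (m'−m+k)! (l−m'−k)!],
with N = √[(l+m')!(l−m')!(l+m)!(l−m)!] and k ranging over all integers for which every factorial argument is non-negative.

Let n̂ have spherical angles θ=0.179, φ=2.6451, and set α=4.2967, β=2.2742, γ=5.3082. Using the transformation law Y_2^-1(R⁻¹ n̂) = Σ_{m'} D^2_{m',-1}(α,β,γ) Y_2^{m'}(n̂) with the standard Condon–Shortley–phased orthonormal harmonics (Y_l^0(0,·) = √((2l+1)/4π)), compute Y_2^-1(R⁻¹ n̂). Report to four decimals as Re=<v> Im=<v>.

Need the full column D^2_{m',-1} for m'=−2..2 at α=4.2967, β=2.2742, γ=5.3082.
cos(β/2)=0.420228, sin(β/2)=0.907419
d^2_{-2,-1}: single k=1 term ⇒ +0.134677;  D = +0.031433+0.130957i
d^2_{-1,-1}: k∈[0..1] ⇒ +0.031185 -0.436221 = -0.405036;  D = +0.398483+0.072562i
d^2_{0,-1}: k∈[0..1] ⇒ -0.164944 +0.769101 = +0.604157;  D = +0.339041-0.500057i
d^2_{1,-1}: k∈[0..1] ⇒ +0.436221 -0.678002 = -0.241781;  D = -0.128287-0.204941i
d^2_{2,-1}: single k=0 term ⇒ -0.627969;  D = +0.621504-0.089871i
Y_2^{m'}(θ=0.179,φ=2.6451) and Σ D·Y over m':
  (+0.0314+0.1310i)·(+0.0067+0.0103i)  (+0.3985+0.0726i)·(-0.1190-0.0645i)  (+0.3390-0.5001i)·(+0.6008+0.0000i)  (-0.1283-0.2049i)·(+0.1190-0.0645i)  (+0.6215-0.0899i)·(+0.0067-0.0103i)
Y_2^-1(R⁻¹ n̂) = +0.134569-0.356652i

Re=0.1346 Im=-0.3567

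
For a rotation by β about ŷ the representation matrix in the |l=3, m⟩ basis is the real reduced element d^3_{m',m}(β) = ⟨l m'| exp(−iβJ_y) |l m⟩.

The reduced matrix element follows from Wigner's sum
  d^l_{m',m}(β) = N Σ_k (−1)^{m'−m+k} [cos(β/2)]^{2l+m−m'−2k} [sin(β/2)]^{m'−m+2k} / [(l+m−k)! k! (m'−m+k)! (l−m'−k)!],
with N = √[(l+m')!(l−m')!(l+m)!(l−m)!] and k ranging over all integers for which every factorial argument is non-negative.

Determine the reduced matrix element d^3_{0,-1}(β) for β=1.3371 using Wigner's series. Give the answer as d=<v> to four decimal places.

d=0.3083

d^3_{0,-1}(β=1.3371) via Wigner's sum:
Half-angle: c=0.784721, s=0.619849. N=√(6·6·2·24)=41.569219
k∈{0,1,2} keeps every argument non-negative
  k=0: (−1)^1·41.5692/(12)·0.7847^5·0.6198^1 = -0.638930
  k=1: (−1)^2·41.5692/(4)·0.7847^3·0.6198^3 = +1.195957
  k=2: (−1)^3·41.5692/(12)·0.7847^1·0.6198^5 = -0.248734
d^3_{0,-1}(1.3371) = -0.638930 +1.195957 -0.248734 = +0.308292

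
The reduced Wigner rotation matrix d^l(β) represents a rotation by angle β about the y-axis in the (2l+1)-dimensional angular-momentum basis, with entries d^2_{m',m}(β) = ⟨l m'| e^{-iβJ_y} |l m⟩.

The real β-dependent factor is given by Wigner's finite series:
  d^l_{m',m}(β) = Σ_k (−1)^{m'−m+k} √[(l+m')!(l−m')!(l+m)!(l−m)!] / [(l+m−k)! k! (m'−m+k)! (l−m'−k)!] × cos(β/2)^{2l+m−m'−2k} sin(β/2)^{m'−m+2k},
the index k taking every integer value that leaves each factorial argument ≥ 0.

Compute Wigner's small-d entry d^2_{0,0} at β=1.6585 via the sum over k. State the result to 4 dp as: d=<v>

d=-0.4885

d^2_{0,0}(β=1.6585) via Wigner's sum:
c=cos(1.6585/2)=0.675429, s=sin(1.6585/2)=0.737425; N=√[2·2·2·2]=4.000000
k∈{0,1,2} keeps every argument non-negative
  k=0: (−1)^0·4.0000/(4)·0.6754^4·0.7374^0 = +0.208122
  k=1: (−1)^1·4.0000/(1)·0.6754^2·0.7374^2 = -0.992328
  k=2: (−1)^2·4.0000/(4)·0.6754^0·0.7374^4 = +0.295714
d^2_{0,0}(1.6585) = +0.208122 -0.992328 +0.295714 = -0.488492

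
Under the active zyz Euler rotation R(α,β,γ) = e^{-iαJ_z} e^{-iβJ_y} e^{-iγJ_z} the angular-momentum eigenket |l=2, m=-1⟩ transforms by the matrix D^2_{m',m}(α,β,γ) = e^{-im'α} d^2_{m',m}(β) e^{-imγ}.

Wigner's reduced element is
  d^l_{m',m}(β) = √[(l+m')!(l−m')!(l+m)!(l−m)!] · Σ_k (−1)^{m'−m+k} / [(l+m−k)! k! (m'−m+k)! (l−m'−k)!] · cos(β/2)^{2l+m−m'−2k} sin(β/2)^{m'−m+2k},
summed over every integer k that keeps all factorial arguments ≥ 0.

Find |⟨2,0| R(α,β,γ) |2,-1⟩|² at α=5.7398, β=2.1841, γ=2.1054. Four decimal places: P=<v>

D^2_{0,-1}(5.7398,2.1841,2.1054) = e^{-i·0·5.7398}·d^2_{0,-1}(2.1841)·e^{-i·-1·2.1054}. Compute d first:
With c≡cos(β/2)=0.460667 and s≡sin(β/2)=0.887573, N=[2·2·1·6]^{1/2}=4.898979
Admissible k: 0..1 (factorial args all ≥0)
  k=0: (−1)^1·4.8990/(2)·0.4607^3·0.8876^1 = -0.212540
  k=1: (−1)^2·4.8990/(2)·0.4607^1·0.8876^3 = +0.788996
d^2_{0,-1}(2.1841) = -0.212540 +0.788996 = +0.576456
|D^2_{0,-1}|² = |d^2_{0,-1}(β)|² = (+0.576456)² = 0.332302 (the z-rotation phases have unit modulus)

P=0.3323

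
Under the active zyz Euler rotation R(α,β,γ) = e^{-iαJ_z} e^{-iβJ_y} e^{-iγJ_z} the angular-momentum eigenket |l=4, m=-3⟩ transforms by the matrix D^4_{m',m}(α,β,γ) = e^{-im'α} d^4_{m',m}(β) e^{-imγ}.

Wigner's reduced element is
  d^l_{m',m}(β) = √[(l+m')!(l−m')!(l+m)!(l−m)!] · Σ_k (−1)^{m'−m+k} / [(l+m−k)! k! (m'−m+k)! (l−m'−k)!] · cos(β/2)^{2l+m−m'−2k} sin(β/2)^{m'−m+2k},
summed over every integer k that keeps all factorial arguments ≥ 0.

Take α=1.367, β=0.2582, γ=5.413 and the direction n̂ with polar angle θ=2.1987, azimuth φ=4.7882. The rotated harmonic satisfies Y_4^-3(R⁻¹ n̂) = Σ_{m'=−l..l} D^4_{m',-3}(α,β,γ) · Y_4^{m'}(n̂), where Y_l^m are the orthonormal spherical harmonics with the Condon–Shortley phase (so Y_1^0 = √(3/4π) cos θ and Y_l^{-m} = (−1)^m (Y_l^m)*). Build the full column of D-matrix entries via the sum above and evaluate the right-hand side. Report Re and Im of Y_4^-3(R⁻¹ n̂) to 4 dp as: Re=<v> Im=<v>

Re=-0.2186 Im=0.1295

Need the full column D^4_{m',-3} for m'=−4..4 at α=1.367, β=0.2582, γ=5.413.
cos(β/2)=0.991678, sin(β/2)=0.128742
d^4_{-4,-3}: single k=1 term ⇒ +0.343447;  D = -0.329675+0.096282i
d^4_{-3,-3}: k∈[0..1] ⇒ +0.935332 -0.110347 = +0.824985;  D = +0.066218+0.822324i
d^4_{-2,-3}: k∈[0..1] ⇒ -0.454337 +0.022972 = -0.431365;  D = -0.428083-0.053114i
d^4_{-1,-3}: k∈[0..1] ⇒ +0.125122 -0.003515 = +0.121607;  D = +0.039088-0.115154i
d^4_{0,-3}: k∈[0..1] ⇒ -0.024214 +0.000408 = -0.023806;  D = +0.020528+0.012056i
d^4_{1,-3}: k∈[0..1] ⇒ +0.003515 -0.000036 = +0.003479;  D = -0.002333+0.002581i
d^4_{2,-3}: k∈[0..1] ⇒ -0.000387 +0.000002 = -0.000385;  D = -0.000227-0.000311i
d^4_{3,-3}: k∈[0..1] ⇒ +0.000031 -0.000000 = +0.000031;  D = +0.000028-0.000013i
d^4_{4,-3}: single k=0 term ⇒ -0.000002;  D = +0.000000+0.000002i
Y_4^{m'}(θ=2.1987,φ=4.7882) and Σ D·Y over m':
  (-0.3297+0.0963i)·(+0.1811-0.0567i)  (+0.0662+0.8223i)·(+0.0879+0.3797i)  (-0.4281-0.0531i)·(-0.3066+0.0468i)  (+0.0391-0.1152i)·(+0.0100+0.1310i)  (+0.0205+0.0121i)·(-0.3369+0.0000i)  (-0.0023+0.0026i)·(-0.0100+0.1310i)  (-0.0002-0.0003i)·(-0.3066-0.0468i)  (+0.0000-0.0000i)·(-0.0879+0.3797i)  (+0.0000+0.0000i)·(+0.1811+0.0567i)
Y_4^-3(R⁻¹ n̂) = -0.218607+0.129454i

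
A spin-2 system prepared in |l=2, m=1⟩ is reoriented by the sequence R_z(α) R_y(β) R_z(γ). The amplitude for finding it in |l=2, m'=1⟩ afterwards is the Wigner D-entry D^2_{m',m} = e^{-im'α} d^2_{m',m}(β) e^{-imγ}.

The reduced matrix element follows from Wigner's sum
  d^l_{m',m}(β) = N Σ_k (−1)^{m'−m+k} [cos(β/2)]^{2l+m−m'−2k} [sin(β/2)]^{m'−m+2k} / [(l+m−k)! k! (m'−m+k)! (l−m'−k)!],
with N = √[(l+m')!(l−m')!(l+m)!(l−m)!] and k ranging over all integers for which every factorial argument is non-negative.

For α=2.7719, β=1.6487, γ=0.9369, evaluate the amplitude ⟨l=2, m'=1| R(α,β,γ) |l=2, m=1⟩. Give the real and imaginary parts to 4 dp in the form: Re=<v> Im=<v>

Re=0.4494 Im=-0.2863

First d^2_{1,1}(β=1.6487), then the phase factors e^{-i(1)α} and e^{-i(1)γ}:
Half-angle: c=0.679034, s=0.734107. N=√(6·1·6·1)=6.000000
Admissible k: 0..1 (factorial args all ≥0)
  k=0: (−1)^0·6.0000/(6)·0.6790^4·0.7341^0 = +0.212602
  k=1: (−1)^1·6.0000/(2)·0.6790^2·0.7341^2 = -0.745457
d^2_{1,1}(1.6487) = +0.212602 -0.745457 = -0.532856
Phases: e^{-i·(1)·2.7719}=-0.932438-0.361329i, e^{-i·(1)·0.9369}=+0.592289-0.805726i ⇒ D=+0.449413-0.286292i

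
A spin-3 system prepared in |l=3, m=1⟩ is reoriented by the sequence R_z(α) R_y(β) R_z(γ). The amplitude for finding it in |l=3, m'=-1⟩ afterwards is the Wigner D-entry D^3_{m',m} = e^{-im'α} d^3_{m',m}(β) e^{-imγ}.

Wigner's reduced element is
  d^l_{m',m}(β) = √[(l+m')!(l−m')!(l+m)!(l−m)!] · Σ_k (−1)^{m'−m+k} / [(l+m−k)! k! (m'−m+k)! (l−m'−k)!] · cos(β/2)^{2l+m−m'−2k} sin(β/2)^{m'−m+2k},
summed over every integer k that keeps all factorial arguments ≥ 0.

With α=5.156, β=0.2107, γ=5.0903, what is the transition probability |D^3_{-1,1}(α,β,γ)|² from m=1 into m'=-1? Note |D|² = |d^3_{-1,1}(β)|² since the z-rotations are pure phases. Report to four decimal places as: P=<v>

First d^3_{-1,1}(β=0.2107), then the phase factors e^{-i(-1)α} and e^{-i(1)γ}:
c=cos(0.2107/2)=0.994456, s=sin(0.2107/2)=0.105155; N=√[2·24·24·2]=48.000000
k: max(0,(1)−(-1))=2 … min(3+(1),3−(-1))=4
  k=2: (−1)^0·48.0000/(8)·0.9945^4·0.1052^2 = +0.064887
  k=3: (−1)^1·48.0000/(6)·0.9945^2·0.1052^4 = -0.000967
  k=4: (−1)^2·48.0000/(48)·0.9945^0·0.1052^6 = +0.000001
d^3_{-1,1}(0.2107) = +0.064887 -0.000967 +0.000001 = +0.063921
|D^3_{-1,1}|² = |d^3_{-1,1}(β)|² = (+0.063921)² = 0.004086 (the z-rotation phases have unit modulus)

P=0.0041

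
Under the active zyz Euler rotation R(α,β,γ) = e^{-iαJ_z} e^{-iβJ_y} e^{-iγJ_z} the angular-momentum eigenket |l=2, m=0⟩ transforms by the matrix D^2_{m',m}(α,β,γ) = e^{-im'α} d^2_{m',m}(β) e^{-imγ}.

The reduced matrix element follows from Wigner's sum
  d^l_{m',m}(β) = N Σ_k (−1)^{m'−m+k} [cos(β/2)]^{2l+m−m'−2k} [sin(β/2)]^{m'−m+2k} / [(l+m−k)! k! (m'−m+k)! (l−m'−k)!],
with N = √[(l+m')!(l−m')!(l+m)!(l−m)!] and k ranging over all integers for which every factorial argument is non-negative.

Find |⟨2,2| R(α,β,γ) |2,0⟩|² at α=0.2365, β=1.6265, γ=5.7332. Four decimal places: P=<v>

P=0.3727

D^2_{2,0}(0.2365,1.6265,5.7332) = e^{-i·2·0.2365}·d^2_{2,0}(1.6265)·e^{-i·0·5.7332}. Compute d first:
Half-angle: c=0.687141, s=0.726524. N=√(24·1·2·2)=9.797959
The bounds max(0,m−m')=0 and min(l+m,l−m')=0 give 1 term
  k=0: (−1)^2·9.7980/(4)·0.6871^2·0.7265^2 = +0.610474
d^2_{2,0}(1.6265) = +0.610474
|D^2_{2,0}|² = |d^2_{2,0}(β)|² = (+0.610474)² = 0.372679 (the z-rotation phases have unit modulus)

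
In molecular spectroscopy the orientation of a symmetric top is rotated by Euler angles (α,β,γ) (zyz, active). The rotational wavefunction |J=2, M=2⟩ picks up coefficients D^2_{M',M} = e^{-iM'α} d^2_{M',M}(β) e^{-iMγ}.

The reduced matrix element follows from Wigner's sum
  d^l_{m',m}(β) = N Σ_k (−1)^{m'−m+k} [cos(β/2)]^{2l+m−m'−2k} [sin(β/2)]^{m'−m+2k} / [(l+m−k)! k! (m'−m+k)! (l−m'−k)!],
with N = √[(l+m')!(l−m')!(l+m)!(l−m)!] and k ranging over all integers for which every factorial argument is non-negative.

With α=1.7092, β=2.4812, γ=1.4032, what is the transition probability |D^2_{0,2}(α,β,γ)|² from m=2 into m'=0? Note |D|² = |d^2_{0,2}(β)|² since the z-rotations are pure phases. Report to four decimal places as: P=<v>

Split into d^2_{0,2}(β=2.4812) × two z-phases.
c=cos(2.4812/2)=0.324229, s=sin(2.4812/2)=0.945979; N=√[2·2·24·1]=9.797959
Admissible k: 2..2 (factorial args all ≥0)
  k=2: (−1)^0·9.7980/(4)·0.3242^2·0.9460^2 = +0.230431
d^2_{0,2}(2.4812) = +0.230431
|D^2_{0,2}|² = |d^2_{0,2}(β)|² = (+0.230431)² = 0.053099 (the z-rotation phases have unit modulus)

P=0.0531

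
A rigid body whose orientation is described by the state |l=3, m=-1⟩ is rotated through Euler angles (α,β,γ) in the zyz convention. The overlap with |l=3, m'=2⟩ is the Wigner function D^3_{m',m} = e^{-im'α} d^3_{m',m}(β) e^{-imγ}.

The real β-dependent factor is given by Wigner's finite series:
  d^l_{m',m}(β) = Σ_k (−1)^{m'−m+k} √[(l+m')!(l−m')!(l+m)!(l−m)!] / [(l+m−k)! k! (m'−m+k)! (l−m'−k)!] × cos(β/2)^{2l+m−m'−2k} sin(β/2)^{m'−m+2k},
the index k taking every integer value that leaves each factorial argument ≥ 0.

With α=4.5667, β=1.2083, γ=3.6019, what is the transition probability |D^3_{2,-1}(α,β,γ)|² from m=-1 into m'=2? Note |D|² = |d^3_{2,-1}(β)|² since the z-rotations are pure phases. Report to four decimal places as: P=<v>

Split into d^3_{2,-1}(β=1.2083) × two z-phases.
c=cos(1.2083/2)=0.822985, s=sin(1.2083/2)=0.568063; N=√[120·1·2·24]=75.894664
The bounds max(0,m−m')=0 and min(l+m,l−m')=1 give 2 terms
  k=0: (−1)^3·75.8947/(12)·0.8230^3·0.5681^3 = -0.646242
  k=1: (−1)^4·75.8947/(24)·0.8230^1·0.5681^5 = +0.153948
d^3_{2,-1}(1.2083) = -0.646242 +0.153948 = -0.492294
|D^3_{2,-1}|² = |d^3_{2,-1}(β)|² = (-0.492294)² = 0.242353 (the z-rotation phases have unit modulus)

P=0.2424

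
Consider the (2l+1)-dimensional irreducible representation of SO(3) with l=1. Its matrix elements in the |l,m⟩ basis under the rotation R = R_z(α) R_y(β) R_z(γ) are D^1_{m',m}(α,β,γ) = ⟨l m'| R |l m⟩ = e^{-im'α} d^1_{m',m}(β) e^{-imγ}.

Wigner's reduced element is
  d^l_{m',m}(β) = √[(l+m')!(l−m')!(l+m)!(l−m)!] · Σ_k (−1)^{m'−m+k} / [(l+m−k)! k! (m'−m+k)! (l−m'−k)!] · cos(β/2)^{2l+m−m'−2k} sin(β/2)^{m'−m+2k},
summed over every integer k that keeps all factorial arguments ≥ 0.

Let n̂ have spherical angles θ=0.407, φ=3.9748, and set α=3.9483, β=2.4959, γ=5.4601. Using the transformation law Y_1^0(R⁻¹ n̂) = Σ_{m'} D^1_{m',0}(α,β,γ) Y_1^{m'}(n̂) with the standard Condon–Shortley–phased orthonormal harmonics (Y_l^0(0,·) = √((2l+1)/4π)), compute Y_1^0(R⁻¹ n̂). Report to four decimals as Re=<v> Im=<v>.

Need the full column D^1_{m',0} for m'=−1..1 at α=3.9483, β=2.4959, γ=5.4601.
cos(β/2)=0.317267, sin(β/2)=0.948336
d^1_{-1,0}: single k=1 term ⇒ +0.425503;  D = -0.294397-0.307219i
d^1_{0,0}: k∈[0..1] ⇒ +0.100658 -0.899342 = -0.798683;  D = -0.798683+0.000000i
d^1_{1,0}: single k=0 term ⇒ -0.425503;  D = +0.294397-0.307219i
Y_1^{m'}(θ=0.407,φ=3.9748) and Σ D·Y over m':
  (-0.2944-0.3072i)·(-0.0920+0.1012i)  (-0.7987+0.0000i)·(+0.4487+0.0000i)  (+0.2944-0.3072i)·(+0.0920+0.1012i)
Y_1^0(R⁻¹ n̂) = -0.242013+0.000000i

Re=-0.2420 Im=0.0000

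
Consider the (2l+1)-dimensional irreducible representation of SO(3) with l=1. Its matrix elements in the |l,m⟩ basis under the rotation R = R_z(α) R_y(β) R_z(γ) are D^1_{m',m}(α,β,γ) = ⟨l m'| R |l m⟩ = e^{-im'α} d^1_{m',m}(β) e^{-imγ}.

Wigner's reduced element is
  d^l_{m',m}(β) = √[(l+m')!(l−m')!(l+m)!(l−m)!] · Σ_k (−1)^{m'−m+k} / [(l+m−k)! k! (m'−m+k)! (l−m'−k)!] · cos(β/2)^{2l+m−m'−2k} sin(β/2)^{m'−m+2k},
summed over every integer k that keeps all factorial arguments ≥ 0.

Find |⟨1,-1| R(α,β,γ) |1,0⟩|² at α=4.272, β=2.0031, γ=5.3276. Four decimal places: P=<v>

P=0.4122

D^1_{-1,0}(4.272,2.0031,5.3276) = e^{-i·-1·4.272}·d^1_{-1,0}(2.0031)·e^{-i·0·5.3276}. Compute d first:
Half-angle: c=0.538997, s=0.842307. N=√(1·2·1·1)=1.414214
Admissible k: 1..1 (factorial args all ≥0)
  k=1: (−1)^0·1.4142/(1)·0.5390^1·0.8423^1 = +0.642055
d^1_{-1,0}(2.0031) = +0.642055
|D^1_{-1,0}|² = |d^1_{-1,0}(β)|² = (+0.642055)² = 0.412235 (the z-rotation phases have unit modulus)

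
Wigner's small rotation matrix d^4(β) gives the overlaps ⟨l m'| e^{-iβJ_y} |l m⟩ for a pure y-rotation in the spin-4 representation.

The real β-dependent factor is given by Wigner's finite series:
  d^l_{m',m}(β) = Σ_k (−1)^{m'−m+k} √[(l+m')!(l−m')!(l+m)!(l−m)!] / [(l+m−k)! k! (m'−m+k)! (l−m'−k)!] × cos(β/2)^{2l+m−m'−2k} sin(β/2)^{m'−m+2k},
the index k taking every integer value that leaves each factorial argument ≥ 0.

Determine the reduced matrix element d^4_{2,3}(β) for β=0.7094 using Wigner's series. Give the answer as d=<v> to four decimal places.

d=0.4877

d^4_{2,3}(β=0.7094) via Wigner's sum:
With c≡cos(β/2)=0.937751 and s≡sin(β/2)=0.347309, N=[720·2·5040·1]^{1/2}=2693.993318
k: max(0,(3)−(2))=1 … min(4+(3),4−(2))=2
  k=1: (−1)^0·2693.9933/(720)·0.9378^7·0.3473^1 = +0.828690
  k=2: (−1)^1·2693.9933/(240)·0.9378^5·0.3473^3 = -0.341013
d^4_{2,3}(0.7094) = +0.828690 -0.341013 = +0.487677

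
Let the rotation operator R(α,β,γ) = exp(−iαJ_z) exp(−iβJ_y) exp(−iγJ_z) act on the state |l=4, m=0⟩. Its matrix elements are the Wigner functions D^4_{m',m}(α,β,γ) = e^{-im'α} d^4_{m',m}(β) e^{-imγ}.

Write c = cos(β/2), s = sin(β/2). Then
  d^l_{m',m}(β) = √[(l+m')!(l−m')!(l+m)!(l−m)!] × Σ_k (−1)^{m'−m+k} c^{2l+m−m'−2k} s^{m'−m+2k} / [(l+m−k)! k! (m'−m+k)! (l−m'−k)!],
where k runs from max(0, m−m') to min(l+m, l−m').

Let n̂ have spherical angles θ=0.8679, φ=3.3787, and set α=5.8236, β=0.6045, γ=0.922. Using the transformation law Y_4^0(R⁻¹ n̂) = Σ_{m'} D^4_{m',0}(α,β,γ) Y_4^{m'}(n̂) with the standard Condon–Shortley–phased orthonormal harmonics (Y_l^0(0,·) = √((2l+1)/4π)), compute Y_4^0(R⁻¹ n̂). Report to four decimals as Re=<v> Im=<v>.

Re=0.1972 Im=0.0000

Need the full column D^4_{m',0} for m'=−4..4 at α=5.8236, β=0.6045, γ=0.922.
cos(β/2)=0.954669, sin(β/2)=0.297669
d^4_{-4,0}: single k=4 term ⇒ +0.054563;  D = -0.014424-0.052621i
d^4_{-3,0}: k∈[3..4] ⇒ +0.247474 -0.024060 = +0.223414;  D = +0.042641-0.219307i
d^4_{-2,0}: k∈[2..4] ⇒ +0.636364 -0.164982 +0.006015 = +0.477397;  D = +0.289532-0.379578i
d^4_{-1,0}: k∈[1..4] ⇒ +0.962097 -0.561218 +0.054562 -0.000884 = +0.454557;  D = +0.407391-0.201631i
d^4_{0,0}: k∈[0..4] ⇒ +0.689959 -1.073259 +0.234773 -0.010144 +0.000062 = -0.158610;  D = -0.158610+0.000000i
d^4_{1,0}: k∈[0..3] ⇒ -0.962097 +0.561218 -0.054562 +0.000884 = -0.454557;  D = -0.407391-0.201631i
d^4_{2,0}: k∈[0..2] ⇒ +0.636364 -0.164982 +0.006015 = +0.477397;  D = +0.289532+0.379578i
d^4_{3,0}: k∈[0..1] ⇒ -0.247474 +0.024060 = -0.223414;  D = -0.042641-0.219307i
d^4_{4,0}: single k=0 term ⇒ +0.054563;  D = -0.014424+0.052621i
Y_4^{m'}(θ=0.8679,φ=3.3787) and Σ D·Y over m':
  (-0.0144-0.0526i)·(+0.0874-0.1218i)  (+0.0426-0.2193i)·(-0.2722+0.2346i)  (+0.2895-0.3796i)·(+0.3335-0.1712i)  (+0.4074-0.2016i)·(+0.0170-0.0041i)  (-0.1586+0.0000i)·(-0.3623+0.0000i)  (-0.4074-0.2016i)·(-0.0170-0.0041i)  (+0.2895+0.3796i)·(+0.3335+0.1712i)  (-0.0426-0.2193i)·(+0.2722+0.2346i)  (-0.0144+0.0526i)·(+0.0874+0.1218i)
Y_4^0(R⁻¹ n̂) = +0.197156+0.000000i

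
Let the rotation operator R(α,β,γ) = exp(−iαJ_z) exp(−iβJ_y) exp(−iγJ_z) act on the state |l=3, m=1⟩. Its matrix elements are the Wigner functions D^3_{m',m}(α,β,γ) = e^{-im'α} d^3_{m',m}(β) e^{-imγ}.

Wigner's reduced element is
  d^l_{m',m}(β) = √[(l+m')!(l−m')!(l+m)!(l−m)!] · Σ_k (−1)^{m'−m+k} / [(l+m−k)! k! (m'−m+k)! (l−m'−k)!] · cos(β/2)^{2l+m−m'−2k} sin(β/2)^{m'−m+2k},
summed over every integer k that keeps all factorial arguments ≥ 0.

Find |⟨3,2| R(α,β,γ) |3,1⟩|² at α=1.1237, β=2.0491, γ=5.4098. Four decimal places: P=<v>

D^3_{2,1}(1.1237,2.0491,5.4098) = e^{-i·2·1.1237}·d^3_{2,1}(2.0491)·e^{-i·1·5.4098}. Compute d first:
With c≡cos(β/2)=0.519483 and s≡sin(β/2)=0.854481, N=[120·1·24·2]^{1/2}=75.894664
k∈{0,1} keeps every argument non-negative
  k=0: (−1)^1·75.8947/(24)·0.5195^5·0.8545^1 = -0.102226
  k=1: (−1)^2·75.8947/(12)·0.5195^3·0.8545^3 = +0.553161
d^3_{2,1}(2.0491) = -0.102226 +0.553161 = +0.450935
|D^3_{2,1}|² = |d^3_{2,1}(β)|² = (+0.450935)² = 0.203343 (the z-rotation phases have unit modulus)

P=0.2033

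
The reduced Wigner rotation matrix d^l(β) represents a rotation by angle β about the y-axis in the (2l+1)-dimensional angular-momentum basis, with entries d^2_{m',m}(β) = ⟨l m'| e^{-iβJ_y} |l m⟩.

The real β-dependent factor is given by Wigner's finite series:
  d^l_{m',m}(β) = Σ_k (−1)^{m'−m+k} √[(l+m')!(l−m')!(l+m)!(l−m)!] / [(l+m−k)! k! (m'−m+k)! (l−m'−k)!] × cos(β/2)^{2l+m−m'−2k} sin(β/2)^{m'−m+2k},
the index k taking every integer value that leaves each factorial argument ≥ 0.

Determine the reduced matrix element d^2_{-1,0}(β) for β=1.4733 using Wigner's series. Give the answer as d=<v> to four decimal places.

d=0.1187

d^2_{-1,0}(β=1.4733) via Wigner's sum:
Half-angle: c=0.740723, s=0.671810. N=√(1·6·2·2)=4.898979
Admissible k: 1..2 (factorial args all ≥0)
  k=1: (−1)^0·4.8990/(2)·0.7407^3·0.6718^1 = +0.668791
  k=2: (−1)^1·4.8990/(2)·0.7407^1·0.6718^3 = -0.550138
d^2_{-1,0}(1.4733) = +0.668791 -0.550138 = +0.118653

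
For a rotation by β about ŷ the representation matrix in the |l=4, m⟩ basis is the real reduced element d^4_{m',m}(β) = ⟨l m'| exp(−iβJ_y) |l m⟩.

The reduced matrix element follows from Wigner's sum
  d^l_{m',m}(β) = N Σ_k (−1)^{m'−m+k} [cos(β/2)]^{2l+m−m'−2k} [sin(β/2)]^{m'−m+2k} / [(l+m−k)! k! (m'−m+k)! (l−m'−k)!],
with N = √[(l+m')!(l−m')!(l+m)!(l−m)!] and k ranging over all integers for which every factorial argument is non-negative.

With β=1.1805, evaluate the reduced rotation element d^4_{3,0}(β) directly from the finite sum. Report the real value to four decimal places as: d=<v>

d=-0.4451

d^4_{3,0}(β=1.1805) via Wigner's sum:
Half-angle: c=0.830802, s=0.556569. N=√(5040·1·24·24)=1703.830978
The bounds max(0,m−m')=0 and min(l+m,l−m')=1 give 2 terms
  k=0: (−1)^3·1703.8310/(144)·0.8308^5·0.5566^3 = -0.807434
  k=1: (−1)^4·1703.8310/(144)·0.8308^3·0.5566^5 = +0.362368
d^4_{3,0}(1.1805) = -0.807434 +0.362368 = -0.445066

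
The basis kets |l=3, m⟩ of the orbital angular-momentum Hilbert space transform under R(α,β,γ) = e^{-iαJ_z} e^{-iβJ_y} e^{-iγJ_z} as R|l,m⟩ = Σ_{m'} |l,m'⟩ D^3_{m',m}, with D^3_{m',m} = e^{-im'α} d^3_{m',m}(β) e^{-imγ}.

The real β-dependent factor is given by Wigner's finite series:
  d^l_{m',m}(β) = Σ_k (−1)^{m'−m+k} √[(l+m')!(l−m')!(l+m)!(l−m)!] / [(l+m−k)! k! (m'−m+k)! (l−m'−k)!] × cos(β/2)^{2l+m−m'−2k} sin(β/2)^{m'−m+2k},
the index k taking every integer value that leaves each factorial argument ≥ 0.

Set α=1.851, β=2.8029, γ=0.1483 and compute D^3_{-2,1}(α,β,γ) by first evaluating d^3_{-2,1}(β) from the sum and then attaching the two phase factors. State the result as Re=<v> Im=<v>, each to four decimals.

Re=0.4278 Im=0.1870

Split into d^3_{-2,1}(β=2.8029) × two z-phases.
With c≡cos(β/2)=0.168538 and s≡sin(β/2)=0.985695, N=[1·120·24·2]^{1/2}=75.894664
Admissible k: 3..4 (factorial args all ≥0)
  k=3: (−1)^0·75.8947/(12)·0.1685^3·0.9857^3 = +0.028997
  k=4: (−1)^1·75.8947/(24)·0.1685^1·0.9857^5 = -0.495919
d^3_{-2,1}(2.8029) = +0.028997 -0.495919 = -0.466922
Phases: e^{-i·(-2)·1.851}=-0.847039-0.531531i, e^{-i·(1)·0.1483}=+0.989024-0.147757i ⇒ D=+0.427831+0.187022i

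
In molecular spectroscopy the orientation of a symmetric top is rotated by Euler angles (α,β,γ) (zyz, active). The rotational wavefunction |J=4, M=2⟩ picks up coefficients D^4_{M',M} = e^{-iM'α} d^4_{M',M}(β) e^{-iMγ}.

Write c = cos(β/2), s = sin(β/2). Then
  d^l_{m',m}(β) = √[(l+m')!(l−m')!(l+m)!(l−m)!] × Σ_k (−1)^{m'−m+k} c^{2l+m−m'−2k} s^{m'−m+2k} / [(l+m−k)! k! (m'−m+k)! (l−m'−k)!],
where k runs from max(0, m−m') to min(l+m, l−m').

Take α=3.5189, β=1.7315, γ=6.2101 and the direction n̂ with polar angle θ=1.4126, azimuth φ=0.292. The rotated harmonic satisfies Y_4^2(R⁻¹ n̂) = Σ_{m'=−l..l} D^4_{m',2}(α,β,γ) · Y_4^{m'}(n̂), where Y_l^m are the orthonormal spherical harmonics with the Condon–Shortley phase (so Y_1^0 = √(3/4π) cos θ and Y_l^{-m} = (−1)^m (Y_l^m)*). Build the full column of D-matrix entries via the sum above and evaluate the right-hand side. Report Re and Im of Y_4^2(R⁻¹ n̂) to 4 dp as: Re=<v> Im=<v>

Re=-0.0140 Im=-0.0014

Need the full column D^4_{m',2} for m'=−4..4 at α=3.5189, β=1.7315, γ=6.2101.
cos(β/2)=0.648069, sin(β/2)=0.761582
d^4_{-4,2}: single k=6 term ⇒ +0.433631;  D = -0.036643+0.432080i
d^4_{-3,2}: k∈[5..6] ⇒ +0.782765 -0.360330 = +0.422435;  D = -0.121890-0.404468i
d^4_{-2,2}: k∈[4..6] ⇒ +0.890107 -0.983382 +0.113170 = +0.019895;  D = +0.012355+0.015594i
d^4_{-1,2}: k∈[3..5] ⇒ +0.714119 -1.479286 +0.408576 = -0.356591;  D = +0.308839+0.178258i
d^4_{0,2}: k∈[2..4] ⇒ +0.407645 -1.501208 +0.777432 = -0.316131;  D = -0.312760-0.046045i
d^4_{1,2}: k∈[1..3] ⇒ +0.155132 -1.071179 +0.986191 = +0.070144;  D = -0.068279+0.016069i
d^4_{2,2}: k∈[0..2] ⇒ +0.031115 -0.515635 +0.890107 = +0.405587;  D = +0.332800-0.231830i
d^4_{3,2}: k∈[0..1] ⇒ -0.136814 +0.566815 = +0.430001;  D = -0.237462+0.358486i
d^4_{4,2}: single k=0 term ⇒ +0.227373;  D = +0.046895-0.222485i
Y_4^{m'}(θ=1.4126,φ=0.292) and Σ D·Y over m':
  (-0.0366+0.4321i)·(+0.1650-0.3872i)  (-0.1219-0.4045i)·(+0.1216-0.1459i)  (+0.0124+0.0156i)·(-0.2249+0.1486i)  (+0.3088+0.1783i)·(-0.1992+0.0599i)  (-0.3128-0.0460i)·(+0.2409+0.0000i)  (-0.0683+0.0161i)·(+0.1992+0.0599i)  (+0.3328-0.2318i)·(-0.2249-0.1486i)  (-0.2375+0.3585i)·(-0.1216-0.1459i)  (+0.0469-0.2225i)·(+0.1650+0.3872i)
Y_4^2(R⁻¹ n̂) = -0.014029-0.001411i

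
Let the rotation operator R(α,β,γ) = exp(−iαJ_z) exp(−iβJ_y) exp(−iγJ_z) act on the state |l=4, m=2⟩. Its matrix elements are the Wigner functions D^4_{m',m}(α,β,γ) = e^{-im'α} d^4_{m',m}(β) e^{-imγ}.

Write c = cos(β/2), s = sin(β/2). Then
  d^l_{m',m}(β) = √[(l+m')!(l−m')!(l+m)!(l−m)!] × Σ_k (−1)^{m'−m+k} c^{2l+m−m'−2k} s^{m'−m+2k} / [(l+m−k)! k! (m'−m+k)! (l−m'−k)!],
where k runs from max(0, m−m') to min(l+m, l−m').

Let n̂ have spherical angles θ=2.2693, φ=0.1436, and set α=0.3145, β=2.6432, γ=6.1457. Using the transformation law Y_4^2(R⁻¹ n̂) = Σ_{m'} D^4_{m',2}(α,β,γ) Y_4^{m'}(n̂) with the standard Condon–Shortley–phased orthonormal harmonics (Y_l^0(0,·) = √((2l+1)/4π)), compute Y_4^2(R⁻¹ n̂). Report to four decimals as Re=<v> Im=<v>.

Need the full column D^4_{m',2} for m'=−4..4 at α=0.3145, β=2.6432, γ=6.1457.
cos(β/2)=0.246625, sin(β/2)=0.969111
d^4_{-4,2}: single k=6 term ⇒ +0.266621;  D = +0.010083+0.266431i
d^4_{-3,2}: k∈[5..6] ⇒ +0.143935 -0.740826 = -0.596891;  D = -0.205976-0.560226i
d^4_{-2,2}: k∈[4..6] ⇒ +0.048948 -0.604640 +0.778015 = +0.222323;  D = +0.137505+0.174699i
d^4_{-1,2}: k∈[3..5] ⇒ +0.011744 -0.272011 +0.840017 = +0.579751;  D = +0.481909+0.322296i
d^4_{0,2}: k∈[2..4] ⇒ +0.002005 -0.082553 +0.478010 = +0.397462;  D = +0.382530+0.107918i
d^4_{1,2}: k∈[1..3] ⇒ +0.000228 -0.017616 +0.181340 = +0.163952;  D = +0.163824-0.006479i
d^4_{2,2}: k∈[0..2] ⇒ +0.000014 -0.002536 +0.048948 = +0.046426;  D = +0.043547-0.016095i
d^4_{3,2}: k∈[0..1] ⇒ -0.000201 +0.009322 = +0.009120;  D = +0.007157-0.005653i
d^4_{4,2}: single k=0 term ⇒ +0.001118;  D = +0.000620-0.000931i
Y_4^{m'}(θ=2.2693,φ=0.1436) and Σ D·Y over m':
  (+0.0101+0.2664i)·(+0.1278-0.0827i)  (-0.2060-0.5602i)·(-0.3285+0.1510i)  (+0.1375+0.1747i)·(+0.3565-0.1053i)  (+0.4819+0.3223i)·(+0.0243-0.0035i)  (+0.3825+0.1079i)·(-0.3619+0.0000i)  (+0.1638-0.0065i)·(-0.0243-0.0035i)  (+0.0435-0.0161i)·(+0.3565+0.1053i)  (+0.0072-0.0057i)·(+0.3285+0.1510i)  (+0.0006-0.0009i)·(+0.1278+0.0827i)
Y_4^2(R⁻¹ n̂) = +0.133948+0.198596i

Re=0.1339 Im=0.1986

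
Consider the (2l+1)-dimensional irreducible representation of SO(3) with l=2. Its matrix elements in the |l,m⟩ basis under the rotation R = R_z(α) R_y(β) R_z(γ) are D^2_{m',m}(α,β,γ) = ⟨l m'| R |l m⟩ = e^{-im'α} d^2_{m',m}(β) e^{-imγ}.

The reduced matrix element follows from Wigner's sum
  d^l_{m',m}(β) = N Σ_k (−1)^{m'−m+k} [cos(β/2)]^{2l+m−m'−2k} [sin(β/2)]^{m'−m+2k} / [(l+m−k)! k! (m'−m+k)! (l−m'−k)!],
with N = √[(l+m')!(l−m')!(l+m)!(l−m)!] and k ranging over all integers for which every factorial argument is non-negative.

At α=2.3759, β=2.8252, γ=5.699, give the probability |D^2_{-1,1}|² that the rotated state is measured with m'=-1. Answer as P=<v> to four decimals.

First d^2_{-1,1}(β=2.8252), then the phase factors e^{-i(-1)α} and e^{-i(1)γ}:
With c≡cos(β/2)=0.157537 and s≡sin(β/2)=0.987513, N=[1·6·6·1]^{1/2}=6.000000
k: max(0,(1)−(-1))=2 … min(2+(1),2−(-1))=3
  k=2: (−1)^0·6.0000/(2)·0.1575^2·0.9875^2 = +0.072606
  k=3: (−1)^1·6.0000/(6)·0.1575^0·0.9875^4 = -0.950980
d^2_{-1,1}(2.8252) = +0.072606 -0.950980 = -0.878374
|D^2_{-1,1}|² = |d^2_{-1,1}(β)|² = (-0.878374)² = 0.771540 (the z-rotation phases have unit modulus)

P=0.7715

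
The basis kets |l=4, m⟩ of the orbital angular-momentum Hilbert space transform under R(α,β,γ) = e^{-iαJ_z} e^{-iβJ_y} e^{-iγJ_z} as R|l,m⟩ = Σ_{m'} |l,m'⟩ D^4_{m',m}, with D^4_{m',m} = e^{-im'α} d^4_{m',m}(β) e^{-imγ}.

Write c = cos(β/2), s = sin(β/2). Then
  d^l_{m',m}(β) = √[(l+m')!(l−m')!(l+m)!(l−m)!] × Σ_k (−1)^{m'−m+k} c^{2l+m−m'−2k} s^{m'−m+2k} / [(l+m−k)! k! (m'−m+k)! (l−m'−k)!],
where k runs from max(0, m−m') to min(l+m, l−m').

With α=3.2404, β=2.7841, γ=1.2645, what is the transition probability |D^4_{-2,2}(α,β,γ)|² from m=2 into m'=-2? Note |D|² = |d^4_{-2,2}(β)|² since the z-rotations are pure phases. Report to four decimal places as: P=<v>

Split into d^4_{-2,2}(β=2.7841) × two z-phases.
c=cos(2.7841/2)=0.177796, s=sin(2.7841/2)=0.984067; N=√[2·720·720·2]=1440.000000
k∈{4,5,6} keeps every argument non-negative
  k=4: (−1)^0·1440.0000/(96)·0.1778^4·0.9841^4 = +0.014057
  k=5: (−1)^1·1440.0000/(120)·0.1778^2·0.9841^6 = -0.344488
  k=6: (−1)^2·1440.0000/(1440)·0.1778^0·0.9841^8 = +0.879425
d^4_{-2,2}(2.7841) = +0.014057 -0.344488 +0.879425 = +0.548993
|D^4_{-2,2}|² = |d^4_{-2,2}(β)|² = (+0.548993)² = 0.301393 (the z-rotation phases have unit modulus)

P=0.3014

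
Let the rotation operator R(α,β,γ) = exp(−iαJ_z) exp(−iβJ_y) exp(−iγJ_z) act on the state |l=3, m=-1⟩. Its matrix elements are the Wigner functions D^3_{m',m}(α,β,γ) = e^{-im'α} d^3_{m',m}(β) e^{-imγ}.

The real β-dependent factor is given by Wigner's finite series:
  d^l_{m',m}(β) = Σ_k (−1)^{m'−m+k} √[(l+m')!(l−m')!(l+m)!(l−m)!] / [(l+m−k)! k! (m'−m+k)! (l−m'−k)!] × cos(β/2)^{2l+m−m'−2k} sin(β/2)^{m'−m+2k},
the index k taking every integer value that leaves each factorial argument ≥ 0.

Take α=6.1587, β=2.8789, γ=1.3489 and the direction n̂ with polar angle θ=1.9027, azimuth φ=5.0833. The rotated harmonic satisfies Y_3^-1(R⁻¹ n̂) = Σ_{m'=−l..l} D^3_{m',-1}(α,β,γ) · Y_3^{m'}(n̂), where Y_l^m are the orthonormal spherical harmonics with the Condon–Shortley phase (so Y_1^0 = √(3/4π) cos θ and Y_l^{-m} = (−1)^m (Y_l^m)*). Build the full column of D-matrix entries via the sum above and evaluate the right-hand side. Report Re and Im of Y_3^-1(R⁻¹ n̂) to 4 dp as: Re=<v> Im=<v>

Re=0.0200 Im=0.0035

Need the full column D^3_{m',-1} for m'=−3..3 at α=6.1587, β=2.8789, γ=1.3489.
cos(β/2)=0.130969, sin(β/2)=0.991386
d^3_{-3,-1}: single k=2 term ⇒ +0.001120;  D = +0.000628+0.000927i
d^3_{-2,-1}: k∈[1..2] ⇒ +0.000121 -0.013844 = -0.013723;  D = -0.006226-0.012230i
d^3_{-1,-1}: k∈[0..2] ⇒ +0.000005 -0.002313 +0.099417 = +0.097109;  D = +0.032968+0.091341i
d^3_{0,-1}: k∈[0..2] ⇒ -0.000132 +0.022748 -0.434484 = -0.411868;  D = -0.090644-0.401770i
d^3_{1,-1}: k∈[0..2] ⇒ +0.001735 -0.132556 +0.949419 = +0.818598;  D = +0.079614+0.814717i
d^3_{2,-1}: k∈[0..1] ⇒ -0.013844 +0.396628 = +0.382784;  D = -0.010362+0.382644i
d^3_{3,-1}: single k=0 term ⇒ +0.064173;  D = -0.009689+0.063438i
Y_3^{m'}(θ=1.9027,φ=5.0833) and Σ D·Y over m':
  (+0.0006+0.0009i)·(-0.3162-0.1559i)  (-0.0062-0.0122i)·(+0.2194-0.2011i)  (+0.0330+0.0913i)·(-0.0520-0.1336i)  (-0.0906-0.4018i)·(+0.3002+0.0000i)  (+0.0796+0.8147i)·(+0.0520-0.1336i)  (-0.0104+0.3826i)·(+0.2194+0.2011i)  (-0.0097+0.0634i)·(+0.3162-0.1559i)
Y_3^-1(R⁻¹ n̂) = +0.019973+0.003548i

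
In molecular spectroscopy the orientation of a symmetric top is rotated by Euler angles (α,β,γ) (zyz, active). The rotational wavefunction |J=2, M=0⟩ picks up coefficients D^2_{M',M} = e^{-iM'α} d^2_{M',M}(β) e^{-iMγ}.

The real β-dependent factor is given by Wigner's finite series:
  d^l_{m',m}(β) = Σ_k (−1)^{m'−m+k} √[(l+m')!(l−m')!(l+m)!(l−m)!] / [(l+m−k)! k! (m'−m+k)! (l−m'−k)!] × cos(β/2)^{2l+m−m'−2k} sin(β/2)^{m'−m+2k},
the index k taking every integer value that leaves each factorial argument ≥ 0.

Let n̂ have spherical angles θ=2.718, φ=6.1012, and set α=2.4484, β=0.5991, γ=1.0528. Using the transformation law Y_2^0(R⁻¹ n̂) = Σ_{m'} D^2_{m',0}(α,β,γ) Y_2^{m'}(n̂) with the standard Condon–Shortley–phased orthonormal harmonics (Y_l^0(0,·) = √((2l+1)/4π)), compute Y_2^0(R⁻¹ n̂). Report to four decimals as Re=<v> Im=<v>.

Re=0.5476 Im=0.0000

Need the full column D^2_{m',0} for m'=−2..2 at α=2.4484, β=0.5991, γ=1.0528.
cos(β/2)=0.955469, sin(β/2)=0.295090
d^2_{-2,0}: single k=2 term ⇒ +0.194724;  D = +0.035706-0.191422i
d^2_{-1,0}: k∈[1..2] ⇒ +0.630494 -0.060139 = +0.570355;  D = -0.438722+0.364455i
d^2_{0,0}: k∈[0..2] ⇒ +0.833426 -0.317983 +0.007583 = +0.523026;  D = +0.523026+0.000000i
d^2_{1,0}: k∈[0..1] ⇒ -0.630494 +0.060139 = -0.570355;  D = +0.438722+0.364455i
d^2_{2,0}: single k=0 term ⇒ +0.194724;  D = +0.035706+0.191422i
Y_2^{m'}(θ=2.718,φ=6.1012) and Σ D·Y over m':
  (+0.0357-0.1914i)·(+0.0610+0.0232i)  (-0.4387+0.3645i)·(-0.2847-0.0524i)  (+0.5230+0.0000i)·(+0.4709+0.0000i)  (+0.4387+0.3645i)·(+0.2847-0.0524i)  (+0.0357+0.1914i)·(+0.0610-0.0232i)
Y_2^0(R⁻¹ n̂) = +0.547553+0.000000i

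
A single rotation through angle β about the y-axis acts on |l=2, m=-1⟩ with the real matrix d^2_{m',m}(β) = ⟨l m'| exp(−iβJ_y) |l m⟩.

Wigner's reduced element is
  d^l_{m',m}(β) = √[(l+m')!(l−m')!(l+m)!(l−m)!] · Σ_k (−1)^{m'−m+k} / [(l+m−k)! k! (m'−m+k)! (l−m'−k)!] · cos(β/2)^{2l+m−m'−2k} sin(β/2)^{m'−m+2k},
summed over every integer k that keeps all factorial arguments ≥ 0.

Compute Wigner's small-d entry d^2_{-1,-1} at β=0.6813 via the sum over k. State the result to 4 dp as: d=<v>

d^2_{-1,-1}(β=0.6813) via Wigner's sum:
c=cos(0.6813/2)=0.942538, s=sin(0.6813/2)=0.334100; N=√[1·6·1·6]=6.000000
Admissible k: 0..1 (factorial args all ≥0)
  k=0: (−1)^0·6.0000/(6)·0.9425^4·0.3341^0 = +0.789214
  k=1: (−1)^1·6.0000/(2)·0.9425^2·0.3341^2 = -0.297489
d^2_{-1,-1}(0.6813) = +0.789214 -0.297489 = +0.491725

d=0.4917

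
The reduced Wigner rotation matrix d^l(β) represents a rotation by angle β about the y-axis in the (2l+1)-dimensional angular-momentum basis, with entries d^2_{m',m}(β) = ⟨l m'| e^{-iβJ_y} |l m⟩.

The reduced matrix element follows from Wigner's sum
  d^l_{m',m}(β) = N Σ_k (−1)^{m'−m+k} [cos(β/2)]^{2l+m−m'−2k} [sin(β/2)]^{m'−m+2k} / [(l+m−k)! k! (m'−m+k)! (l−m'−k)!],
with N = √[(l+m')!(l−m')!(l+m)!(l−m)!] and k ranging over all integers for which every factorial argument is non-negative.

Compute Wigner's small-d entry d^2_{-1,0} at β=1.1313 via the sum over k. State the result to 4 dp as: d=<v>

d^2_{-1,0}(β=1.1313) via Wigner's sum:
c=cos(1.1313/2)=0.844240, s=sin(1.1313/2)=0.535965; N=√[1·6·2·2]=4.898979
Admissible k: 1..2 (factorial args all ≥0)
  k=1: (−1)^0·4.8990/(2)·0.8442^3·0.5360^1 = +0.789969
  k=2: (−1)^1·4.8990/(2)·0.8442^1·0.5360^3 = -0.318383
d^2_{-1,0}(1.1313) = +0.789969 -0.318383 = +0.471586

d=0.4716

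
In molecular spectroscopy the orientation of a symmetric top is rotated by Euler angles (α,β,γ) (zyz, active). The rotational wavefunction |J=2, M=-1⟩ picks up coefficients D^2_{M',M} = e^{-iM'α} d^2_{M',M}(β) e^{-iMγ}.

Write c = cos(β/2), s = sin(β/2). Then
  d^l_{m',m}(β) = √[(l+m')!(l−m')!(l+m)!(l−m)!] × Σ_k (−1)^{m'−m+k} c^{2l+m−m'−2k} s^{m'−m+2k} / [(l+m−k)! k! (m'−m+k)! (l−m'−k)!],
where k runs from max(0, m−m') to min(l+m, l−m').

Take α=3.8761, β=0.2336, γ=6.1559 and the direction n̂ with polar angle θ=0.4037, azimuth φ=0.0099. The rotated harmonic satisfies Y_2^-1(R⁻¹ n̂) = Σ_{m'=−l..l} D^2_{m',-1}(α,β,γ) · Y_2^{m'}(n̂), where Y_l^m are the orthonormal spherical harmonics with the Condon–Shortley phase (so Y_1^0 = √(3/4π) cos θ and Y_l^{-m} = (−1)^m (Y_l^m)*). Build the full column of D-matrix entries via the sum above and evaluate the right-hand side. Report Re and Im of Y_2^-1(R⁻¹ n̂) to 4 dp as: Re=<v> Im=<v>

Re=-0.3372 Im=-0.1245

Need the full column D^2_{m',-1} for m'=−2..2 at α=3.8761, β=0.2336, γ=6.1559.
cos(β/2)=0.993187, sin(β/2)=0.116535
d^2_{-2,-1}: single k=1 term ⇒ +0.228338;  D = +0.051848+0.222373i
d^2_{-1,-1}: k∈[0..1] ⇒ +0.973024 -0.040188 = +0.932836;  D = -0.766079-0.532265i
d^2_{0,-1}: k∈[0..1] ⇒ -0.279655 +0.003850 = -0.275805;  D = -0.273574+0.035011i
d^2_{1,-1}: k∈[0..1] ⇒ +0.040188 -0.000184 = +0.040003;  D = -0.026045+0.030363i
d^2_{2,-1}: single k=0 term ⇒ -0.003144;  D = +0.000080+0.003143i
Y_2^{m'}(θ=0.4037,φ=0.0099) and Σ D·Y over m':
  (+0.0518+0.2224i)·(+0.0596-0.0012i)  (-0.7661-0.5323i)·(+0.2791-0.0028i)  (-0.2736+0.0350i)·(+0.4848+0.0000i)  (-0.0260+0.0304i)·(-0.2791-0.0028i)  (+0.0001+0.0031i)·(+0.0596+0.0012i)
Y_2^-1(R⁻¹ n̂) = -0.337175-0.124471i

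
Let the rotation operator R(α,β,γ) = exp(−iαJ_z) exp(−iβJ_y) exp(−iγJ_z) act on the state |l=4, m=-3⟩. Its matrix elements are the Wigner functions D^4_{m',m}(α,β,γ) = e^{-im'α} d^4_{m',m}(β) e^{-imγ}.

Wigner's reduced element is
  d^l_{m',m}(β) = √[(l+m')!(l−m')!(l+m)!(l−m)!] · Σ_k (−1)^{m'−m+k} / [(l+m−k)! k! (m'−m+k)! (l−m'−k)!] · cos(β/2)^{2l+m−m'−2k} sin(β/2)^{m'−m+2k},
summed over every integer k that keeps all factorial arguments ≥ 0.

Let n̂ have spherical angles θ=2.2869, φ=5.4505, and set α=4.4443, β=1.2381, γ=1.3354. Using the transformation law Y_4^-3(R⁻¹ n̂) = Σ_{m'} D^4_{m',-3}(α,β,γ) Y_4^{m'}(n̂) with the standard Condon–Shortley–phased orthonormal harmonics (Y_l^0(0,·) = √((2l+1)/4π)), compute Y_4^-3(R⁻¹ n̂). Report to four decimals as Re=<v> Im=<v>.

Need the full column D^4_{m',-3} for m'=−4..4 at α=4.4443, β=1.2381, γ=1.3354.
cos(β/2)=0.814430, sin(β/2)=0.580262
d^4_{-4,-3}: single k=1 term ⇒ +0.390073;  D = -0.381685+0.080455i
d^4_{-3,-3}: k∈[0..1] ⇒ +0.193567 -0.687810 = -0.494244;  D = -0.029805+0.493344i
d^4_{-2,-3}: k∈[0..1] ⇒ -0.516018 +0.785825 = +0.269808;  D = +0.255387+0.087028i
d^4_{-1,-3}: k∈[0..1] ⇒ +0.779904 -0.659827 = +0.120077;  D = -0.067455+0.099339i
d^4_{0,-3}: k∈[0..1] ⇒ -0.828333 +0.420480 = -0.407853;  D = +0.264672+0.310311i
d^4_{1,-3}: k∈[0..1] ⇒ +0.659827 -0.200965 = +0.458861;  D = +0.415526-0.194658i
d^4_{2,-3}: k∈[0..1] ⇒ -0.398902 +0.067497 = -0.331405;  D = -0.056071-0.326627i
d^4_{3,-3}: k∈[0..1] ⇒ +0.177235 -0.012853 = +0.164382;  D = -0.163592-0.016096i
d^4_{4,-3}: single k=0 term ⇒ -0.051023;  D = -0.018268+0.047641i
Y_4^{m'}(θ=2.2869,φ=5.4505) and Σ D·Y over m':
  (-0.3817+0.0805i)·(-0.1408-0.0269i)  (-0.0298+0.4933i)·(+0.2822-0.2116i)  (+0.2554+0.0870i)·(-0.0363+0.3822i)  (-0.0675+0.0993i)·(-0.0026-0.0029i)  (+0.2647+0.3103i)·(-0.3627+0.0000i)  (+0.4155-0.1947i)·(+0.0026-0.0029i)  (-0.0561-0.3266i)·(-0.0363-0.3822i)  (-0.1636-0.0161i)·(-0.2822-0.2116i)  (-0.0183+0.0476i)·(-0.1408+0.0269i)
Y_4^-3(R⁻¹ n̂) = -0.064373+0.189859i

Re=-0.0644 Im=0.1899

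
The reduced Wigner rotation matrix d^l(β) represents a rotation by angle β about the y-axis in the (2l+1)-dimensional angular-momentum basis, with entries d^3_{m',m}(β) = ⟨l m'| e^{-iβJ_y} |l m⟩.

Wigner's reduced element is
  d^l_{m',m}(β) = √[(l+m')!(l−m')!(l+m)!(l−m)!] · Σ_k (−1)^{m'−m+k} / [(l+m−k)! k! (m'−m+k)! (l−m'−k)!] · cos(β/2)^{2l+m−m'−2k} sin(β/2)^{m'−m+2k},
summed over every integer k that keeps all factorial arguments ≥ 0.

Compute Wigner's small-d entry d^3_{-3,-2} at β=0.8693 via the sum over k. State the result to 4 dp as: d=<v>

d=0.6332

d^3_{-3,-2}(β=0.8693) via Wigner's sum:
Half-angle: c=0.907017, s=0.421093. N=√(1·720·1·120)=293.938769
Admissible k: 1..1 (factorial args all ≥0)
  k=1: (−1)^0·293.9388/(120)·0.9070^5·0.4211^1 = +0.633187
d^3_{-3,-2}(0.8693) = +0.633187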